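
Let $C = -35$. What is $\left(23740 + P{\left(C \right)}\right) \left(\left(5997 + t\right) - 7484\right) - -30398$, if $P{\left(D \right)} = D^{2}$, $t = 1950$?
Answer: $11589193$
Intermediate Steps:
$\left(23740 + P{\left(C \right)}\right) \left(\left(5997 + t\right) - 7484\right) - -30398 = \left(23740 + \left(-35\right)^{2}\right) \left(\left(5997 + 1950\right) - 7484\right) - -30398 = \left(23740 + 1225\right) \left(7947 - 7484\right) + 30398 = 24965 \cdot 463 + 30398 = 11558795 + 30398 = 11589193$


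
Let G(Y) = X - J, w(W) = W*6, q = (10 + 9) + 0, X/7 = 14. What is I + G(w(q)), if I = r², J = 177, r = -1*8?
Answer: -15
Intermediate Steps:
X = 98 (X = 7*14 = 98)
r = -8
q = 19 (q = 19 + 0 = 19)
w(W) = 6*W
G(Y) = -79 (G(Y) = 98 - 1*177 = 98 - 177 = -79)
I = 64 (I = (-8)² = 64)
I + G(w(q)) = 64 - 79 = -15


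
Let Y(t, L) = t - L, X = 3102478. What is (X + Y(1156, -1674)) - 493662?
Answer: 2611646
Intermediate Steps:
(X + Y(1156, -1674)) - 493662 = (3102478 + (1156 - 1*(-1674))) - 493662 = (3102478 + (1156 + 1674)) - 493662 = (3102478 + 2830) - 493662 = 3105308 - 493662 = 2611646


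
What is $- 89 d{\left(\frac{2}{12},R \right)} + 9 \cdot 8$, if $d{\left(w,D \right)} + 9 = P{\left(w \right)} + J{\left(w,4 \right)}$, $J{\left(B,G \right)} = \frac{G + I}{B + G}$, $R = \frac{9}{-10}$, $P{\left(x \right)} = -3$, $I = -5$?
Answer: $\frac{29034}{25} \approx 1161.4$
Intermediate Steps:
$R = - \frac{9}{10}$ ($R = 9 \left(- \frac{1}{10}\right) = - \frac{9}{10} \approx -0.9$)
$J{\left(B,G \right)} = \frac{-5 + G}{B + G}$ ($J{\left(B,G \right)} = \frac{G - 5}{B + G} = \frac{-5 + G}{B + G}$)
$d{\left(w,D \right)} = -12 - \frac{1}{4 + w}$ ($d{\left(w,D \right)} = -9 - \left(3 - \frac{-5 + 4}{w + 4}\right) = -9 - \left(3 - \frac{1}{4 + w} \left(-1\right)\right) = -9 - \left(3 + \frac{1}{4 + w}\right) = -12 - \frac{1}{4 + w}$)
$- 89 d{\left(\frac{2}{12},R \right)} + 9 \cdot 8 = - 89 \frac{-49 - 12 \cdot \frac{2}{12}}{4 + \frac{2}{12}} + 9 \cdot 8 = - 89 \frac{-49 - 12 \cdot 2 \cdot \frac{1}{12}}{4 + 2 \cdot \frac{1}{12}} + 72 = - 89 \frac{-49 - 2}{4 + \frac{1}{6}} + 72 = - 89 \frac{-49 - 2}{\frac{25}{6}} + 72 = - 89 \cdot \frac{6}{25} \left(-51\right) + 72 = \left(-89\right) \left(- \frac{306}{25}\right) + 72 = \frac{27234}{25} + 72 = \frac{29034}{25}$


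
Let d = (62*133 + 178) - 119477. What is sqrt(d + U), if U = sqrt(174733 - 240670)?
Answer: sqrt(-111053 + I*sqrt(65937)) ≈ 0.385 + 333.25*I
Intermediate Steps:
d = -111053 (d = (8246 + 178) - 119477 = 8424 - 119477 = -111053)
U = I*sqrt(65937) (U = sqrt(-65937) = I*sqrt(65937) ≈ 256.78*I)
sqrt(d + U) = sqrt(-111053 + I*sqrt(65937))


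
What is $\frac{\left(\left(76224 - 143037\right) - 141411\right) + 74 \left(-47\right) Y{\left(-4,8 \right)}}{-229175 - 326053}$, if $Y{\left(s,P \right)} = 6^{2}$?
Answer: $\frac{9262}{15423} \approx 0.60053$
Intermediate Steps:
$Y{\left(s,P \right)} = 36$
$\frac{\left(\left(76224 - 143037\right) - 141411\right) + 74 \left(-47\right) Y{\left(-4,8 \right)}}{-229175 - 326053} = \frac{\left(\left(76224 - 143037\right) - 141411\right) + 74 \left(-47\right) 36}{-229175 - 326053} = \frac{\left(-66813 - 141411\right) - 125208}{-555228} = \left(-208224 - 125208\right) \left(- \frac{1}{555228}\right) = \left(-333432\right) \left(- \frac{1}{555228}\right) = \frac{9262}{15423}$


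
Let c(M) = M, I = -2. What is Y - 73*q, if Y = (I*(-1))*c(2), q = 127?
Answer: -9267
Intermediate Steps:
Y = 4 (Y = -2*(-1)*2 = 2*2 = 4)
Y - 73*q = 4 - 73*127 = 4 - 9271 = -9267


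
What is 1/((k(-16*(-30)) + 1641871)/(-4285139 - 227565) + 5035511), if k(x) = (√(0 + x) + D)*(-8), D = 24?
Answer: 6836376214436152384/34424645140922647337911567 - 144406528*√30/516369677113839710068673505 ≈ 1.9859e-7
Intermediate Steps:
k(x) = -192 - 8*√x (k(x) = (√(0 + x) + 24)*(-8) = (√x + 24)*(-8) = (24 + √x)*(-8) = -192 - 8*√x)
1/((k(-16*(-30)) + 1641871)/(-4285139 - 227565) + 5035511) = 1/(((-192 - 8*4*√30) + 1641871)/(-4285139 - 227565) + 5035511) = 1/(((-192 - 32*√30) + 1641871)/(-4512704) + 5035511) = 1/(((-192 - 32*√30) + 1641871)*(-1/4512704) + 5035511) = 1/((1641679 - 32*√30)*(-1/4512704) + 5035511) = 1/((-1641679/4512704 + √30/141022) + 5035511) = 1/(22723768990065/4512704 + √30/141022)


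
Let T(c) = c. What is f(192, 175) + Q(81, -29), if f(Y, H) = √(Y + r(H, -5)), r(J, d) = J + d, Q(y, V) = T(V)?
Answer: -29 + √362 ≈ -9.9737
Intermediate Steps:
Q(y, V) = V
f(Y, H) = √(-5 + H + Y) (f(Y, H) = √(Y + (H - 5)) = √(Y + (-5 + H)) = √(-5 + H + Y))
f(192, 175) + Q(81, -29) = √(-5 + 175 + 192) - 29 = √362 - 29 = -29 + √362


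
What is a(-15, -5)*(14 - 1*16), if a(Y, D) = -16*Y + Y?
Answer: -450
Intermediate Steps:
a(Y, D) = -15*Y
a(-15, -5)*(14 - 1*16) = (-15*(-15))*(14 - 1*16) = 225*(14 - 16) = 225*(-2) = -450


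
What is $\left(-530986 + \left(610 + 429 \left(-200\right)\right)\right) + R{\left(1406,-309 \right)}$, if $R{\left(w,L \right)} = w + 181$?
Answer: $-614589$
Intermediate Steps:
$R{\left(w,L \right)} = 181 + w$
$\left(-530986 + \left(610 + 429 \left(-200\right)\right)\right) + R{\left(1406,-309 \right)} = \left(-530986 + \left(610 + 429 \left(-200\right)\right)\right) + \left(181 + 1406\right) = \left(-530986 + \left(610 - 85800\right)\right) + 1587 = \left(-530986 - 85190\right) + 1587 = -616176 + 1587 = -614589$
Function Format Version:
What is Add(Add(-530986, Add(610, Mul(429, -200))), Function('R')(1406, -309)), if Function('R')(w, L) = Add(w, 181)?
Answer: -614589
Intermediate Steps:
Function('R')(w, L) = Add(181, w)
Add(Add(-530986, Add(610, Mul(429, -200))), Function('R')(1406, -309)) = Add(Add(-530986, Add(610, Mul(429, -200))), Add(181, 1406)) = Add(Add(-530986, Add(610, -85800)), 1587) = Add(Add(-530986, -85190), 1587) = Add(-616176, 1587) = -614589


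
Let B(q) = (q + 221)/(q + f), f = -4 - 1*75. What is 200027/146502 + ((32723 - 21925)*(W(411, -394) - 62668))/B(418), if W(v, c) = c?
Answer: -3757610874687275/10401642 ≈ -3.6125e+8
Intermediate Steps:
f = -79 (f = -4 - 75 = -79)
B(q) = (221 + q)/(-79 + q) (B(q) = (q + 221)/(q - 79) = (221 + q)/(-79 + q))
200027/146502 + ((32723 - 21925)*(W(411, -394) - 62668))/B(418) = 200027/146502 + ((32723 - 21925)*(-394 - 62668))/(((221 + 418)/(-79 + 418))) = 200027*(1/146502) + (10798*(-63062))/((639/339)) = 200027/146502 - 680943476/((1/339)*639) = 200027/146502 - 680943476/213/113 = 200027/146502 - 680943476*113/213 = 200027/146502 - 76946612788/213 = -3757610874687275/10401642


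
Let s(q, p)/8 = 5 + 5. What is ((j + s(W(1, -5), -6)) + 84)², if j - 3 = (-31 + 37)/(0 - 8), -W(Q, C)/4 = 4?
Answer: 442225/16 ≈ 27639.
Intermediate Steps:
W(Q, C) = -16 (W(Q, C) = -4*4 = -16)
s(q, p) = 80 (s(q, p) = 8*(5 + 5) = 8*10 = 80)
j = 9/4 (j = 3 + (-31 + 37)/(0 - 8) = 3 + 6/(-8) = 3 + 6*(-⅛) = 3 - ¾ = 9/4 ≈ 2.2500)
((j + s(W(1, -5), -6)) + 84)² = ((9/4 + 80) + 84)² = (329/4 + 84)² = (665/4)² = 442225/16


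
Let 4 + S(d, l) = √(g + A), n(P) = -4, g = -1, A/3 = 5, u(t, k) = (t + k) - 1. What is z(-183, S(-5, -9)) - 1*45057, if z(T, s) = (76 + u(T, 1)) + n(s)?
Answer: -45168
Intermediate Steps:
u(t, k) = -1 + k + t (u(t, k) = (k + t) - 1 = -1 + k + t)
A = 15 (A = 3*5 = 15)
S(d, l) = -4 + √14 (S(d, l) = -4 + √(-1 + 15) = -4 + √14)
z(T, s) = 72 + T (z(T, s) = (76 + (-1 + 1 + T)) - 4 = (76 + T) - 4 = 72 + T)
z(-183, S(-5, -9)) - 1*45057 = (72 - 183) - 1*45057 = -111 - 45057 = -45168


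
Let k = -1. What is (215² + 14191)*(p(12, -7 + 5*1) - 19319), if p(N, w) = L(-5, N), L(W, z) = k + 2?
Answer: -1167116288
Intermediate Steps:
L(W, z) = 1 (L(W, z) = -1 + 2 = 1)
p(N, w) = 1
(215² + 14191)*(p(12, -7 + 5*1) - 19319) = (215² + 14191)*(1 - 19319) = (46225 + 14191)*(-19318) = 60416*(-19318) = -1167116288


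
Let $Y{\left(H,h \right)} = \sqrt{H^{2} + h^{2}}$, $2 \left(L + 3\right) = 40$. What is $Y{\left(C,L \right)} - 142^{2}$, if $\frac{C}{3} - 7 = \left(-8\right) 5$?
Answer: $-20164 + \sqrt{10090} \approx -20064.0$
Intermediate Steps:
$C = -99$ ($C = 21 + 3 \left(\left(-8\right) 5\right) = 21 + 3 \left(-40\right) = 21 - 120 = -99$)
$L = 17$ ($L = -3 + \frac{1}{2} \cdot 40 = -3 + 20 = 17$)
$Y{\left(C,L \right)} - 142^{2} = \sqrt{\left(-99\right)^{2} + 17^{2}} - 142^{2} = \sqrt{9801 + 289} - 20164 = \sqrt{10090} - 20164 = -20164 + \sqrt{10090}$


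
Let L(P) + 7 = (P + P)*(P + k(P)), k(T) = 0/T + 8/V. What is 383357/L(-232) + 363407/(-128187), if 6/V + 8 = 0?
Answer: 24675805480/43297851177 ≈ 0.56991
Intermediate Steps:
V = -¾ (V = 6/(-8 + 0) = 6/(-8) = 6*(-⅛) = -¾ ≈ -0.75000)
k(T) = -32/3 (k(T) = 0/T + 8/(-¾) = 0 + 8*(-4/3) = 0 - 32/3 = -32/3)
L(P) = -7 + 2*P*(-32/3 + P) (L(P) = -7 + (P + P)*(P - 32/3) = -7 + (2*P)*(-32/3 + P) = -7 + 2*P*(-32/3 + P))
383357/L(-232) + 363407/(-128187) = 383357/(-7 + 2*(-232)² - 64/3*(-232)) + 363407/(-128187) = 383357/(-7 + 2*53824 + 14848/3) + 363407*(-1/128187) = 383357/(-7 + 107648 + 14848/3) - 363407/128187 = 383357/(337771/3) - 363407/128187 = 383357*(3/337771) - 363407/128187 = 1150071/337771 - 363407/128187 = 24675805480/43297851177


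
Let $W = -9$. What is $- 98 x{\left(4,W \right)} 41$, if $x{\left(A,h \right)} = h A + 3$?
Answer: $132594$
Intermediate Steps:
$x{\left(A,h \right)} = 3 + A h$ ($x{\left(A,h \right)} = A h + 3 = 3 + A h$)
$- 98 x{\left(4,W \right)} 41 = - 98 \left(3 + 4 \left(-9\right)\right) 41 = - 98 \left(3 - 36\right) 41 = \left(-98\right) \left(-33\right) 41 = 3234 \cdot 41 = 132594$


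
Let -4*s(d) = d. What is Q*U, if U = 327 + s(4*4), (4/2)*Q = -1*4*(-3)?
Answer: 1938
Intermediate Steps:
Q = 6 (Q = (-1*4*(-3))/2 = (-4*(-3))/2 = (½)*12 = 6)
s(d) = -d/4
U = 323 (U = 327 - 4 = 323)
Q*U = 6*323 = 1938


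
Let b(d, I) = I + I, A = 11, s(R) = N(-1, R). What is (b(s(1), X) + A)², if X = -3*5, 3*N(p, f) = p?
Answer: 361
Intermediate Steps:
N(p, f) = p/3
s(R) = -⅓ (s(R) = (⅓)*(-1) = -⅓)
X = -15
b(d, I) = 2*I
(b(s(1), X) + A)² = (2*(-15) + 11)² = (-30 + 11)² = (-19)² = 361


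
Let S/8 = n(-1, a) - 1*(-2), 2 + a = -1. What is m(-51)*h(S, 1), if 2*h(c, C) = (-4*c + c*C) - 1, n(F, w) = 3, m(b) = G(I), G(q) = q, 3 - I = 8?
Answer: 605/2 ≈ 302.50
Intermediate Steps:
I = -5 (I = 3 - 1*8 = 3 - 8 = -5)
a = -3 (a = -2 - 1 = -3)
m(b) = -5
S = 40 (S = 8*(3 - 1*(-2)) = 8*(3 + 2) = 8*5 = 40)
h(c, C) = -1/2 - 2*c + C*c/2 (h(c, C) = ((-4*c + c*C) - 1)/2 = ((-4*c + C*c) - 1)/2 = (-1 - 4*c + C*c)/2 = -1/2 - 2*c + C*c/2)
m(-51)*h(S, 1) = -5*(-1/2 - 2*40 + (1/2)*1*40) = -5*(-1/2 - 80 + 20) = -5*(-121/2) = 605/2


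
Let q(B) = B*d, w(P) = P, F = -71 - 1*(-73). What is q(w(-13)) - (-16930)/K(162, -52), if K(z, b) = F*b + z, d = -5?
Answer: 10350/29 ≈ 356.90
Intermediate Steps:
F = 2 (F = -71 + 73 = 2)
K(z, b) = z + 2*b (K(z, b) = 2*b + z = z + 2*b)
q(B) = -5*B (q(B) = B*(-5) = -5*B)
q(w(-13)) - (-16930)/K(162, -52) = -5*(-13) - (-16930)/(162 + 2*(-52)) = 65 - (-16930)/(162 - 104) = 65 - (-16930)/58 = 65 - 1*(-8465/29) = 65 + 8465/29 = 10350/29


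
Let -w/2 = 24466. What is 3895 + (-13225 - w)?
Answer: 39602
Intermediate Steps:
w = -48932 (w = -2*24466 = -48932)
3895 + (-13225 - w) = 3895 + (-13225 - 1*(-48932)) = 3895 + (-13225 + 48932) = 3895 + 35707 = 39602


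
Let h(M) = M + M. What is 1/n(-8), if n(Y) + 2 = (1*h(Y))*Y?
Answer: 1/126 ≈ 0.0079365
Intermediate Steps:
h(M) = 2*M
n(Y) = -2 + 2*Y**2 (n(Y) = -2 + (1*(2*Y))*Y = -2 + (2*Y)*Y = -2 + 2*Y**2)
1/n(-8) = 1/(-2 + 2*(-8)**2) = 1/(-2 + 2*64) = 1/(-2 + 128) = 1/126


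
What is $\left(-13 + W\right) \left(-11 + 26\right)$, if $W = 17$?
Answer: $60$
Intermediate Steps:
$\left(-13 + W\right) \left(-11 + 26\right) = \left(-13 + 17\right) \left(-11 + 26\right) = 4 \cdot 15 = 60$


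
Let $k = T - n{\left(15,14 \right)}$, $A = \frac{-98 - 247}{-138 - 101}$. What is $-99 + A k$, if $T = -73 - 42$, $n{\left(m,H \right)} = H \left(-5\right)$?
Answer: $- \frac{39186}{239} \approx -163.96$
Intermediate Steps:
$A = \frac{345}{239}$ ($A = - \frac{345}{-239} = \left(-345\right) \left(- \frac{1}{239}\right) = \frac{345}{239} \approx 1.4435$)
$n{\left(m,H \right)} = - 5 H$
$T = -115$ ($T = -73 - 42 = -115$)
$k = -45$ ($k = -115 - \left(-5\right) 14 = -115 - -70 = -115 + 70 = -45$)
$-99 + A k = -99 + \frac{345}{239} \left(-45\right) = -99 - \frac{15525}{239} = - \frac{39186}{239}$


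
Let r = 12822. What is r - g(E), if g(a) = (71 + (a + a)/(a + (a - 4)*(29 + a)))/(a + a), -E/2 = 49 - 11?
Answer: 1795042777/139992 ≈ 12822.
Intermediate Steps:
E = -76 (E = -2*(49 - 11) = -2*38 = -76)
g(a) = (71 + 2*a/(a + (-4 + a)*(29 + a)))/(2*a) (g(a) = (71 + (2*a)/(a + (-4 + a)*(29 + a)))/((2*a)) = (71 + 2*a/(a + (-4 + a)*(29 + a)))*(1/(2*a)) = (71 + 2*a/(a + (-4 + a)*(29 + a)))/(2*a))
r - g(E) = 12822 - (-8236 + 71*(-76)² + 1848*(-76))/(2*(-76)*(-116 + (-76)² + 26*(-76))) = 12822 - (-1)*(-8236 + 71*5776 - 140448)/(2*76*(-116 + 5776 - 1976)) = 12822 - (-1)*(-8236 + 410096 - 140448)/(2*76*3684) = 12822 - (-1)*261412/(2*76*3684) = 12822 - 1*(-65353/139992) = 12822 + 65353/139992 = 1795042777/139992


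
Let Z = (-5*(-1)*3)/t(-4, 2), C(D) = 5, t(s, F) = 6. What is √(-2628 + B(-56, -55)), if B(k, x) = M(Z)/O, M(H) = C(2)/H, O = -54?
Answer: I*√212871/9 ≈ 51.264*I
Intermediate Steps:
Z = 5/2 (Z = (-5*(-1)*3)/6 = (5*3)*(⅙) = 15*(⅙) = 5/2 ≈ 2.5000)
M(H) = 5/H
B(k, x) = -1/27 (B(k, x) = (5/(5/2))/(-54) = (5*(⅖))*(-1/54) = 2*(-1/54) = -1/27)
√(-2628 + B(-56, -55)) = √(-2628 - 1/27) = √(-70957/27) = I*√212871/9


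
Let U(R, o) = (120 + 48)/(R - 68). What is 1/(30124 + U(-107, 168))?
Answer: 25/753076 ≈ 3.3197e-5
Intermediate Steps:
U(R, o) = 168/(-68 + R)
1/(30124 + U(-107, 168)) = 1/(30124 + 168/(-68 - 107)) = 1/(30124 + 168/(-175)) = 1/(30124 + 168*(-1/175)) = 1/(30124 - 24/25) = 1/(753076/25) = 25/753076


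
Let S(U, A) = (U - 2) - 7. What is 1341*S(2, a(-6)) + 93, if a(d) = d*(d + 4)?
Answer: -9294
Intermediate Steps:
a(d) = d*(4 + d)
S(U, A) = -9 + U (S(U, A) = (-2 + U) - 7 = -9 + U)
1341*S(2, a(-6)) + 93 = 1341*(-9 + 2) + 93 = 1341*(-7) + 93 = -9387 + 93 = -9294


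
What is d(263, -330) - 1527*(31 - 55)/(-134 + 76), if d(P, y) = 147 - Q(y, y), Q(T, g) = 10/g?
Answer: -463984/957 ≈ -484.83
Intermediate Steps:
d(P, y) = 147 - 10/y
d(263, -330) - 1527*(31 - 55)/(-134 + 76) = (147 - 10/(-330)) - 1527*(31 - 55)/(-134 + 76) = (147 - 10*(-1/330)) - 1527*(-24/(-58)) = (147 + 1/33) - 1527*(-24*(-1/58)) = 4852/33 - 1527*12/29 = 4852/33 - 1*18324/29 = 4852/33 - 18324/29 = -463984/957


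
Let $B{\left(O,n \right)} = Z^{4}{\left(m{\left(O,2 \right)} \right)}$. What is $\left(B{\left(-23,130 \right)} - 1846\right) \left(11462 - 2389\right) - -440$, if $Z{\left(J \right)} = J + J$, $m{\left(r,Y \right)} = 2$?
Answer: $-14425630$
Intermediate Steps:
$Z{\left(J \right)} = 2 J$
$B{\left(O,n \right)} = 256$ ($B{\left(O,n \right)} = \left(2 \cdot 2\right)^{4} = 4^{4} = 256$)
$\left(B{\left(-23,130 \right)} - 1846\right) \left(11462 - 2389\right) - -440 = \left(256 - 1846\right) \left(11462 - 2389\right) - -440 = \left(-1590\right) 9073 + 440 = -14426070 + 440 = -14425630$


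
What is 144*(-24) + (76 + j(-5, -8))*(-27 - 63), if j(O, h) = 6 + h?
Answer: -10116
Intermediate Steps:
144*(-24) + (76 + j(-5, -8))*(-27 - 63) = 144*(-24) + (76 + (6 - 8))*(-27 - 63) = -3456 + (76 - 2)*(-90) = -3456 + 74*(-90) = -3456 - 6660 = -10116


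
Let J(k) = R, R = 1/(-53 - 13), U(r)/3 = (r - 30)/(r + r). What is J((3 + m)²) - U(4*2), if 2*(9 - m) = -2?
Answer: 1085/264 ≈ 4.1098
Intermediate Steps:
m = 10 (m = 9 - ½*(-2) = 9 + 1 = 10)
U(r) = 3*(-30 + r)/(2*r) (U(r) = 3*((r - 30)/(r + r)) = 3*((-30 + r)/((2*r))) = 3*((-30 + r)*(1/(2*r))) = 3*((-30 + r)/(2*r)) = 3*(-30 + r)/(2*r))
R = -1/66 (R = 1/(-66) = -1/66 ≈ -0.015152)
J(k) = -1/66
J((3 + m)²) - U(4*2) = -1/66 - (3/2 - 45/(4*2)) = -1/66 - (3/2 - 45/8) = -1/66 - 1*(-33/8) = -1/66 + 33/8 = 1085/264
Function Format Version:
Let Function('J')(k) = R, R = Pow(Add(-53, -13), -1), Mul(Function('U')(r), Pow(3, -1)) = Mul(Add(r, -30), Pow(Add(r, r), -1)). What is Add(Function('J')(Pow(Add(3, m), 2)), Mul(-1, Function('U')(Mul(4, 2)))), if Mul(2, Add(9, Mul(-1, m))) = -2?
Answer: Rational(1085, 264) ≈ 4.1098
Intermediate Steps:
m = 10 (m = Add(9, Mul(Rational(-1, 2), -2)) = Add(9, 1) = 10)
Function('U')(r) = Mul(Rational(3, 2), Pow(r, -1), Add(-30, r)) (Function('U')(r) = Mul(3, Mul(Add(r, -30), Pow(Add(r, r), -1))) = Mul(3, Mul(Add(-30, r), Pow(Mul(2, r), -1))) = Mul(3, Mul(Add(-30, r), Mul(Rational(1, 2), Pow(r, -1)))) = Mul(3, Mul(Rational(1, 2), Pow(r, -1), Add(-30, r))) = Mul(Rational(3, 2), Pow(r, -1), Add(-30, r)))
R = Rational(-1, 66) (R = Pow(-66, -1) = Rational(-1, 66) ≈ -0.015152)
Function('J')(k) = Rational(-1, 66)
Add(Function('J')(Pow(Add(3, m), 2)), Mul(-1, Function('U')(Mul(4, 2)))) = Add(Rational(-1, 66), Mul(-1, Add(Rational(3, 2), Mul(-45, Pow(Mul(4, 2), -1))))) = Add(Rational(-1, 66), Mul(-1, Add(Rational(3, 2), Mul(-45, Pow(8, -1))))) = Add(Rational(-1, 66), Mul(-1, Add(Rational(3, 2), Mul(-45, Rational(1, 8))))) = Add(Rational(-1, 66), Mul(-1, Add(Rational(3, 2), Rational(-45, 8)))) = Add(Rational(-1, 66), Mul(-1, Rational(-33, 8))) = Add(Rational(-1, 66), Rational(33, 8)) = Rational(1085, 264)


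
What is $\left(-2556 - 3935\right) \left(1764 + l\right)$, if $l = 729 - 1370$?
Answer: $-7289393$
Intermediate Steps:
$l = -641$
$\left(-2556 - 3935\right) \left(1764 + l\right) = \left(-2556 - 3935\right) \left(1764 - 641\right) = \left(-6491\right) 1123 = -7289393$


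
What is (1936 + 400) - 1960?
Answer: 376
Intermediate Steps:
(1936 + 400) - 1960 = 2336 - 1960 = 376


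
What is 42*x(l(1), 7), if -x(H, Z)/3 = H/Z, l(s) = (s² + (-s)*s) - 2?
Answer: 36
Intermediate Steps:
l(s) = -2 (l(s) = (s² - s²) - 2 = 0 - 2 = -2)
x(H, Z) = -3*H/Z
42*x(l(1), 7) = 42*(-3*(-2)/7) = 42*(-3*(-2)*⅐) = 42*(6/7) = 36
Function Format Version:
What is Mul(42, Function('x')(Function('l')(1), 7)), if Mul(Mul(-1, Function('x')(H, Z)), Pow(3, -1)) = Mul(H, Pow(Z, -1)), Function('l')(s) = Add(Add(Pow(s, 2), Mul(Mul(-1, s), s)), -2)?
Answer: 36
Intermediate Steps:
Function('l')(s) = -2 (Function('l')(s) = Add(Add(Pow(s, 2), Mul(-1, Pow(s, 2))), -2) = Add(0, -2) = -2)
Function('x')(H, Z) = Mul(-3, H, Pow(Z, -1)) (Function('x')(H, Z) = Mul(-3, Mul(H, Pow(Z, -1))) = Mul(-3, H, Pow(Z, -1)))
Mul(42, Function('x')(Function('l')(1), 7)) = Mul(42, Mul(-3, -2, Pow(7, -1))) = Mul(42, Mul(-3, -2, Rational(1, 7))) = Mul(42, Rational(6, 7)) = 36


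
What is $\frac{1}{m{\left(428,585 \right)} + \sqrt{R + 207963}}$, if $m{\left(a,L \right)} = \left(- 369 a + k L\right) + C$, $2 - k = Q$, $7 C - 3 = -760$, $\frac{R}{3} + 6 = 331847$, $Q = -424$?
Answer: $\frac{4467323}{407226228907} - \frac{49 \sqrt{1203486}}{407226228907} \approx 1.0838 \cdot 10^{-5}$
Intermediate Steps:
$R = 995523$ ($R = -18 + 3 \cdot 331847 = -18 + 995541 = 995523$)
$C = - \frac{757}{7}$ ($C = \frac{3}{7} + \frac{1}{7} \left(-760\right) = \frac{3}{7} - \frac{760}{7} = - \frac{757}{7} \approx -108.14$)
$k = 426$ ($k = 2 - -424 = 2 + 424 = 426$)
$m{\left(a,L \right)} = - \frac{757}{7} - 369 a + 426 L$ ($m{\left(a,L \right)} = \left(- 369 a + 426 L\right) - \frac{757}{7} = - \frac{757}{7} - 369 a + 426 L$)
$\frac{1}{m{\left(428,585 \right)} + \sqrt{R + 207963}} = \frac{1}{\left(- \frac{757}{7} - 157932 + 426 \cdot 585\right) + \sqrt{995523 + 207963}} = \frac{1}{\left(- \frac{757}{7} - 157932 + 249210\right) + \sqrt{1203486}} = \frac{1}{\frac{638189}{7} + \sqrt{1203486}}$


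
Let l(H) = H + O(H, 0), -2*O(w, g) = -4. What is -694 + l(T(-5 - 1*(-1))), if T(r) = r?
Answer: -696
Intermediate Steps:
O(w, g) = 2 (O(w, g) = -1/2*(-4) = 2)
l(H) = 2 + H (l(H) = H + 2 = 2 + H)
-694 + l(T(-5 - 1*(-1))) = -694 + (2 + (-5 - 1*(-1))) = -694 + (2 + (-5 + 1)) = -694 + (2 - 4) = -694 - 2 = -696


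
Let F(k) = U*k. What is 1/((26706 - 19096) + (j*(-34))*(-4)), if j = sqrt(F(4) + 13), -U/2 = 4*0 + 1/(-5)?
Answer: 19025/144105146 - 34*sqrt(365)/72052573 ≈ 0.00012301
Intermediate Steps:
U = 2/5 (U = -2*(4*0 + 1/(-5)) = -2*(0 + 1*(-1/5)) = -2*(0 - 1/5) = -2*(-1/5) = 2/5 ≈ 0.40000)
F(k) = 2*k/5
j = sqrt(365)/5 (j = sqrt((2/5)*4 + 13) = sqrt(8/5 + 13) = sqrt(73/5) = sqrt(365)/5 ≈ 3.8210)
1/((26706 - 19096) + (j*(-34))*(-4)) = 1/((26706 - 19096) + ((sqrt(365)/5)*(-34))*(-4)) = 1/(7610 - 34*sqrt(365)/5*(-4)) = 1/(7610 + 136*sqrt(365)/5)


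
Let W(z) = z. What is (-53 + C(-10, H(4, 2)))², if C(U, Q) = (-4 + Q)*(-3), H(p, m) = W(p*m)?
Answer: 4225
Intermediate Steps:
H(p, m) = m*p (H(p, m) = p*m = m*p)
C(U, Q) = 12 - 3*Q
(-53 + C(-10, H(4, 2)))² = (-53 + (12 - 6*4))² = (-53 + (12 - 3*8))² = (-53 + (12 - 24))² = (-53 - 12)² = (-65)² = 4225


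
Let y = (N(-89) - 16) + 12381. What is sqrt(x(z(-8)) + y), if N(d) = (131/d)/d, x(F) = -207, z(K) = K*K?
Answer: sqrt(96303649)/89 ≈ 110.26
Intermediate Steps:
z(K) = K**2
N(d) = 131/d**2
y = 97943296/7921 (y = (131/(-89)**2 - 16) + 12381 = (131*(1/7921) - 16) + 12381 = (131/7921 - 16) + 12381 = -126605/7921 + 12381 = 97943296/7921 ≈ 12365.)
sqrt(x(z(-8)) + y) = sqrt(-207 + 97943296/7921) = sqrt(96303649/7921) = sqrt(96303649)/89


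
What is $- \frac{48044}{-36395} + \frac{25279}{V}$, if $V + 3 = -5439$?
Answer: $- \frac{658573757}{198061590} \approx -3.3251$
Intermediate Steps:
$V = -5442$ ($V = -3 - 5439 = -5442$)
$- \frac{48044}{-36395} + \frac{25279}{V} = - \frac{48044}{-36395} + \frac{25279}{-5442} = \left(-48044\right) \left(- \frac{1}{36395}\right) + 25279 \left(- \frac{1}{5442}\right) = \frac{48044}{36395} - \frac{25279}{5442} = - \frac{658573757}{198061590}$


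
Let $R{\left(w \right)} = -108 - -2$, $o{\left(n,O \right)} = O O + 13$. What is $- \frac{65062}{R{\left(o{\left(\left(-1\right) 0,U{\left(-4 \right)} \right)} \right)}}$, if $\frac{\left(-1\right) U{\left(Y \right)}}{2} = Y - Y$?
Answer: $\frac{32531}{53} \approx 613.79$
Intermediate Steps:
$U{\left(Y \right)} = 0$ ($U{\left(Y \right)} = - 2 \left(Y - Y\right) = \left(-2\right) 0 = 0$)
$o{\left(n,O \right)} = 13 + O^{2}$ ($o{\left(n,O \right)} = O^{2} + 13 = 13 + O^{2}$)
$R{\left(w \right)} = -106$ ($R{\left(w \right)} = -108 + 2 = -106$)
$- \frac{65062}{R{\left(o{\left(\left(-1\right) 0,U{\left(-4 \right)} \right)} \right)}} = - \frac{65062}{-106} = \left(-65062\right) \left(- \frac{1}{106}\right) = \frac{32531}{53}$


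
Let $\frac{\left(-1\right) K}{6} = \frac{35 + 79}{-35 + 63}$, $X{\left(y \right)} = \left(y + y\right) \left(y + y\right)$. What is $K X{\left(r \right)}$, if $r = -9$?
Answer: $- \frac{55404}{7} \approx -7914.9$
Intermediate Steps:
$X{\left(y \right)} = 4 y^{2}$ ($X{\left(y \right)} = 2 y 2 y = 4 y^{2}$)
$K = - \frac{171}{7}$ ($K = - 6 \frac{35 + 79}{-35 + 63} = - 6 \cdot \frac{114}{28} = - 6 \cdot 114 \cdot \frac{1}{28} = \left(-6\right) \frac{57}{14} = - \frac{171}{7} \approx -24.429$)
$K X{\left(r \right)} = - \frac{171 \cdot 4 \left(-9\right)^{2}}{7} = - \frac{171 \cdot 4 \cdot 81}{7} = \left(- \frac{171}{7}\right) 324 = - \frac{55404}{7}$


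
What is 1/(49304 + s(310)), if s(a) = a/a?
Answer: 1/49305 ≈ 2.0282e-5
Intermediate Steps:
s(a) = 1
1/(49304 + s(310)) = 1/(49304 + 1) = 1/49305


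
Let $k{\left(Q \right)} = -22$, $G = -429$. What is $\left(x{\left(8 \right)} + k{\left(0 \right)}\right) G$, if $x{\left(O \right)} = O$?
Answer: $6006$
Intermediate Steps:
$\left(x{\left(8 \right)} + k{\left(0 \right)}\right) G = \left(8 - 22\right) \left(-429\right) = \left(-14\right) \left(-429\right) = 6006$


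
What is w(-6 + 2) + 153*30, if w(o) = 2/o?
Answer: 9179/2 ≈ 4589.5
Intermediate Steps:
w(-6 + 2) + 153*30 = 2/(-6 + 2) + 153*30 = 2/(-4) + 4590 = 2*(-¼) + 4590 = -½ + 4590 = 9179/2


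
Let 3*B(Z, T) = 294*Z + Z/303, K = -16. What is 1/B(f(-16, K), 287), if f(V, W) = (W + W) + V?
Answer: -303/1425328 ≈ -0.00021258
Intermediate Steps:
f(V, W) = V + 2*W (f(V, W) = 2*W + V = V + 2*W)
B(Z, T) = 89083*Z/909 (B(Z, T) = (294*Z + Z/303)/3 = (89083*Z/303)/3 = 89083*Z/909)
1/B(f(-16, K), 287) = 1/(89083*(-16 + 2*(-16))/909) = 1/(89083*(-16 - 32)/909) = 1/((89083/909)*(-48)) = 1/(-1425328/303) = -303/1425328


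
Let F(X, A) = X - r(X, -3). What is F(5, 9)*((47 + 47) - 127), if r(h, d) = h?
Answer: 0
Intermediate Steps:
F(X, A) = 0 (F(X, A) = X - X = 0)
F(5, 9)*((47 + 47) - 127) = 0*((47 + 47) - 127) = 0*(94 - 127) = 0*(-33) = 0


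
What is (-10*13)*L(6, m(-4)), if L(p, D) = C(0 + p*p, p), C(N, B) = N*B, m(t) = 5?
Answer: -28080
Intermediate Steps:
C(N, B) = B*N
L(p, D) = p³ (L(p, D) = p*(0 + p*p) = p*(0 + p²) = p*p² = p³)
(-10*13)*L(6, m(-4)) = -10*13*6³ = -130*216 = -28080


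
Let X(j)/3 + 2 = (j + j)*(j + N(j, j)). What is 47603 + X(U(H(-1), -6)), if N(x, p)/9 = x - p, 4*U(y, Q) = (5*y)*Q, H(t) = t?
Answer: 95869/2 ≈ 47935.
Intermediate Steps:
U(y, Q) = 5*Q*y/4 (U(y, Q) = ((5*y)*Q)/4 = (5*Q*y)/4 = 5*Q*y/4)
N(x, p) = -9*p + 9*x (N(x, p) = 9*(x - p) = -9*p + 9*x)
X(j) = -6 + 6*j² (X(j) = -6 + 3*((j + j)*(j + (-9*j + 9*j))) = -6 + 3*((2*j)*(j + 0)) = -6 + 3*((2*j)*j) = -6 + 3*(2*j²) = -6 + 6*j²)
47603 + X(U(H(-1), -6)) = 47603 + (-6 + 6*((5/4)*(-6)*(-1))²) = 47603 + (-6 + 6*(15/2)²) = 47603 + (-6 + 6*(225/4)) = 47603 + (-6 + 675/2) = 47603 + 663/2 = 95869/2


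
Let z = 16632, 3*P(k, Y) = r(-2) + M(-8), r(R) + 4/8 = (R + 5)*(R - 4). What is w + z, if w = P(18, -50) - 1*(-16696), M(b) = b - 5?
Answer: 66635/2 ≈ 33318.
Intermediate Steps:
r(R) = -½ + (-4 + R)*(5 + R) (r(R) = -½ + (R + 5)*(R - 4) = -½ + (5 + R)*(-4 + R) = -½ + (-4 + R)*(5 + R))
M(b) = -5 + b
P(k, Y) = -21/2 (P(k, Y) = ((-41/2 - 2 + (-2)²) + (-5 - 8))/3 = ((-41/2 - 2 + 4) - 13)/3 = (-37/2 - 13)/3 = (⅓)*(-63/2) = -21/2)
w = 33371/2 (w = -21/2 - 1*(-16696) = -21/2 + 16696 = 33371/2 ≈ 16686.)
w + z = 33371/2 + 16632 = 66635/2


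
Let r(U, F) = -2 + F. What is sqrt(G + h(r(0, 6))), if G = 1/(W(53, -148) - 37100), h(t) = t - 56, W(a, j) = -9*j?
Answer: I*sqrt(16631556654)/17884 ≈ 7.2111*I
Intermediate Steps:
h(t) = -56 + t
G = -1/35768 (G = 1/(-9*(-148) - 37100) = 1/(1332 - 37100) = 1/(-35768) = -1/35768 ≈ -2.7958e-5)
sqrt(G + h(r(0, 6))) = sqrt(-1/35768 + (-56 + (-2 + 6))) = sqrt(-1/35768 + (-56 + 4)) = sqrt(-1/35768 - 52) = sqrt(-1859937/35768) = I*sqrt(16631556654)/17884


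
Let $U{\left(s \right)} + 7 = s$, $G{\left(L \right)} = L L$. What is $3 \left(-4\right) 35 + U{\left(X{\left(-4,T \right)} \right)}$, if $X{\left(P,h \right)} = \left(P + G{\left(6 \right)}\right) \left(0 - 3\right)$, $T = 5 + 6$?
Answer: $-523$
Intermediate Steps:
$G{\left(L \right)} = L^{2}$
$T = 11$
$X{\left(P,h \right)} = -108 - 3 P$ ($X{\left(P,h \right)} = \left(P + 6^{2}\right) \left(0 - 3\right) = \left(P + 36\right) \left(-3\right) = \left(36 + P\right) \left(-3\right) = -108 - 3 P$)
$U{\left(s \right)} = -7 + s$
$3 \left(-4\right) 35 + U{\left(X{\left(-4,T \right)} \right)} = 3 \left(-4\right) 35 - 103 = \left(-12\right) 35 + \left(-7 + \left(-108 + 12\right)\right) = -420 - 103 = -523$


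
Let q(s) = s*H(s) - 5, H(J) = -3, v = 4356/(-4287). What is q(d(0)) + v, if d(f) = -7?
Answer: 21412/1429 ≈ 14.984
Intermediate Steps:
v = -1452/1429 (v = 4356*(-1/4287) = -1452/1429 ≈ -1.0161)
q(s) = -5 - 3*s (q(s) = s*(-3) - 5 = -3*s - 5 = -5 - 3*s)
q(d(0)) + v = (-5 - 3*(-7)) - 1452/1429 = (-5 + 21) - 1452/1429 = 16 - 1452/1429 = 21412/1429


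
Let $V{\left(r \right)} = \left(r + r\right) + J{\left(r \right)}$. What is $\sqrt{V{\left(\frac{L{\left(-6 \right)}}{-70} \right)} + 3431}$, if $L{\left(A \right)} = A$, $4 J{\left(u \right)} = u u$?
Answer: $\frac{\sqrt{16812749}}{70} \approx 58.576$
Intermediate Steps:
$J{\left(u \right)} = \frac{u^{2}}{4}$ ($J{\left(u \right)} = \frac{u u}{4} = \frac{u^{2}}{4}$)
$V{\left(r \right)} = 2 r + \frac{r^{2}}{4}$ ($V{\left(r \right)} = \left(r + r\right) + \frac{r^{2}}{4} = 2 r + \frac{r^{2}}{4}$)
$\sqrt{V{\left(\frac{L{\left(-6 \right)}}{-70} \right)} + 3431} = \sqrt{\frac{- \frac{6}{-70} \left(8 - \frac{6}{-70}\right)}{4} + 3431} = \sqrt{\frac{\left(-6\right) \left(- \frac{1}{70}\right) \left(8 - - \frac{3}{35}\right)}{4} + 3431} = \sqrt{\frac{1}{4} \cdot \frac{3}{35} \left(8 + \frac{3}{35}\right) + 3431} = \sqrt{\frac{1}{4} \cdot \frac{3}{35} \cdot \frac{283}{35} + 3431} = \sqrt{\frac{849}{4900} + 3431} = \sqrt{\frac{16812749}{4900}} = \frac{\sqrt{16812749}}{70}$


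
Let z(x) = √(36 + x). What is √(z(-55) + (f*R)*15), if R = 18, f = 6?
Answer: √(1620 + I*√19) ≈ 40.249 + 0.0541*I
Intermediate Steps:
√(z(-55) + (f*R)*15) = √(√(36 - 55) + (6*18)*15) = √(√(-19) + 108*15) = √(I*√19 + 1620) = √(1620 + I*√19)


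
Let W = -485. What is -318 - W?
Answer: 167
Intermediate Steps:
-318 - W = -318 - 1*(-485) = -318 + 485 = 167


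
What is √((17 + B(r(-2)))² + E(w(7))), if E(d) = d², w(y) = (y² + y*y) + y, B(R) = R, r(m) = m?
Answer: 75*√2 ≈ 106.07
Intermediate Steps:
w(y) = y + 2*y² (w(y) = (y² + y²) + y = 2*y² + y = y + 2*y²)
√((17 + B(r(-2)))² + E(w(7))) = √((17 - 2)² + (7*(1 + 2*7))²) = √(15² + (7*(1 + 14))²) = √(225 + (7*15)²) = √(225 + 105²) = √(225 + 11025) = √11250 = 75*√2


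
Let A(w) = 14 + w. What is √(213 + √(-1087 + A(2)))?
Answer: √(213 + 3*I*√119) ≈ 14.637 + 1.1179*I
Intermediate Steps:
√(213 + √(-1087 + A(2))) = √(213 + √(-1087 + (14 + 2))) = √(213 + √(-1087 + 16)) = √(213 + √(-1071)) = √(213 + 3*I*√119)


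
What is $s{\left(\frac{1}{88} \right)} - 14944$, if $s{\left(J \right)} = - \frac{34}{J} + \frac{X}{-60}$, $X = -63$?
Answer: $- \frac{358699}{20} \approx -17935.0$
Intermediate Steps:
$s{\left(J \right)} = \frac{21}{20} - \frac{34}{J}$ ($s{\left(J \right)} = - \frac{34}{J} - \frac{63}{-60} = - \frac{34}{J} - - \frac{21}{20} = - \frac{34}{J} + \frac{21}{20} = \frac{21}{20} - \frac{34}{J}$)
$s{\left(\frac{1}{88} \right)} - 14944 = \left(\frac{21}{20} - \frac{34}{\frac{1}{88}}\right) - 14944 = \left(\frac{21}{20} - 34 \frac{1}{\frac{1}{88}}\right) - 14944 = \left(\frac{21}{20} - 2992\right) - 14944 = - \frac{59819}{20} - 14944 = - \frac{358699}{20}$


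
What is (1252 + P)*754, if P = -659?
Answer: 447122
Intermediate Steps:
(1252 + P)*754 = (1252 - 659)*754 = 593*754 = 447122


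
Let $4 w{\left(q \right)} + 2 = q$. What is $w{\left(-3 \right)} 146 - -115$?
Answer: $- \frac{135}{2} \approx -67.5$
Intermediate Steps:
$w{\left(q \right)} = - \frac{1}{2} + \frac{q}{4}$
$w{\left(-3 \right)} 146 - -115 = \left(- \frac{1}{2} + \frac{1}{4} \left(-3\right)\right) 146 - -115 = \left(- \frac{1}{2} - \frac{3}{4}\right) 146 + 115 = \left(- \frac{5}{4}\right) 146 + 115 = - \frac{365}{2} + 115 = - \frac{135}{2}$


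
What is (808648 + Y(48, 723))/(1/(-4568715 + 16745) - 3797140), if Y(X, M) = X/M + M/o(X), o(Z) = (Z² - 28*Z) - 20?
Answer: -83388133464883991/391562323704855854 ≈ -0.21296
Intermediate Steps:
o(Z) = -20 + Z² - 28*Z
Y(X, M) = M/(-20 + X² - 28*X) + X/M (Y(X, M) = X/M + M/(-20 + X² - 28*X) = M/(-20 + X² - 28*X) + X/M)
(808648 + Y(48, 723))/(1/(-4568715 + 16745) - 3797140) = (808648 + (48/723 - 1*723/(20 - 1*48² + 28*48)))/(1/(-4568715 + 16745) - 3797140) = (808648 + (48*(1/723) - 1*723/(20 - 1*2304 + 1344)))/(1/(-4551970) - 3797140) = (808648 + (16/241 - 1*723/(20 - 2304 + 1344)))/(-1/4551970 - 3797140) = (808648 + (16/241 - 1*723/(-940)))/(-17284467365801/4551970) = (808648 + (16/241 - 1*723*(-1/940)))*(-4551970/17284467365801) = (808648 + (16/241 + 723/940))*(-4551970/17284467365801) = (808648 + 189283/226540)*(-4551970/17284467365801) = (183191307203/226540)*(-4551970/17284467365801) = -83388133464883991/391562323704855854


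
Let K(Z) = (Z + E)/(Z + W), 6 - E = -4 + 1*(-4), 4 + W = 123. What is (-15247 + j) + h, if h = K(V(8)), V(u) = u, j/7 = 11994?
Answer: 8726319/127 ≈ 68711.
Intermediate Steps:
W = 119 (W = -4 + 123 = 119)
j = 83958 (j = 7*11994 = 83958)
E = 14 (E = 6 - (-4 + 1*(-4)) = 6 - (-4 - 4) = 6 - 1*(-8) = 6 + 8 = 14)
K(Z) = (14 + Z)/(119 + Z) (K(Z) = (Z + 14)/(Z + 119) = (14 + Z)/(119 + Z))
h = 22/127 (h = (14 + 8)/(119 + 8) = 22/127 ≈ 0.17323)
(-15247 + j) + h = (-15247 + 83958) + 22/127 = 68711 + 22/127 = 8726319/127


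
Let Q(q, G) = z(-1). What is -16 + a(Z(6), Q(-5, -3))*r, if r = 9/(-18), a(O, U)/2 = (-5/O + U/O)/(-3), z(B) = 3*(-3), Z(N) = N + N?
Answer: -295/18 ≈ -16.389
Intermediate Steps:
Z(N) = 2*N
z(B) = -9
Q(q, G) = -9
a(O, U) = 10/(3*O) - 2*U/(3*O) (a(O, U) = 2*((-5/O + U/O)/(-3)) = 2*((-5/O + U/O)*(-1/3)) = 2*(5/(3*O) - U/(3*O)) = 10/(3*O) - 2*U/(3*O))
r = -1/2 (r = 9*(-1/18) = -1/2 ≈ -0.50000)
-16 + a(Z(6), Q(-5, -3))*r = -16 + (2*(5 - 1*(-9))/(3*((2*6))))*(-1/2) = -16 + ((2/3)*(5 + 9)/12)*(-1/2) = -16 + ((2/3)*(1/12)*14)*(-1/2) = -16 + (7/9)*(-1/2) = -16 - 7/18 = -295/18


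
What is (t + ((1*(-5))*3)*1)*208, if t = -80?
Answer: -19760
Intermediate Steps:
(t + ((1*(-5))*3)*1)*208 = (-80 + ((1*(-5))*3)*1)*208 = (-80 - 5*3*1)*208 = (-80 - 15*1)*208 = (-80 - 15)*208 = -95*208 = -19760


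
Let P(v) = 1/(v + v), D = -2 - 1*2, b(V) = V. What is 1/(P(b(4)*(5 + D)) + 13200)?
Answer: 8/105601 ≈ 7.5757e-5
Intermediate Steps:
D = -4 (D = -2 - 2 = -4)
P(v) = 1/(2*v)
1/(P(b(4)*(5 + D)) + 13200) = 1/(1/(2*((4*(5 - 4)))) + 13200) = 1/(1/(2*((4*1))) + 13200) = 1/((½)/4 + 13200) = 1/((½)*(¼) + 13200) = 1/(⅛ + 13200) = 1/(105601/8) = 8/105601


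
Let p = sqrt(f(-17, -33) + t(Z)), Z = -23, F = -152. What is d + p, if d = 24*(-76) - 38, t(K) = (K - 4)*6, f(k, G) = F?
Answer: -1862 + I*sqrt(314) ≈ -1862.0 + 17.72*I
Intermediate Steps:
f(k, G) = -152
t(K) = -24 + 6*K (t(K) = (-4 + K)*6 = -24 + 6*K)
d = -1862 (d = -1824 - 38 = -1862)
p = I*sqrt(314) (p = sqrt(-152 + (-24 + 6*(-23))) = sqrt(-152 + (-24 - 138)) = sqrt(-152 - 162) = sqrt(-314) = I*sqrt(314) ≈ 17.72*I)
d + p = -1862 + I*sqrt(314)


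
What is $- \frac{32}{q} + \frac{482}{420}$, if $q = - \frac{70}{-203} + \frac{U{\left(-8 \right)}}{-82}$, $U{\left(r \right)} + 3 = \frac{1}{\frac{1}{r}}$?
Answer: $- \frac{15705661}{239190} \approx -65.662$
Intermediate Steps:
$U{\left(r \right)} = -3 + r$ ($U{\left(r \right)} = -3 + \frac{1}{\frac{1}{r}} = -3 + r$)
$q = \frac{1139}{2378}$ ($q = - \frac{70}{-203} + \frac{-3 - 8}{-82} = \left(-70\right) \left(- \frac{1}{203}\right) - - \frac{11}{82} = \frac{10}{29} + \frac{11}{82} = \frac{1139}{2378} \approx 0.47897$)
$- \frac{32}{q} + \frac{482}{420} = - \frac{32}{\frac{1139}{2378}} + \frac{482}{420} = \left(-32\right) \frac{2378}{1139} + 482 \cdot \frac{1}{420} = - \frac{76096}{1139} + \frac{241}{210} = - \frac{15705661}{239190}$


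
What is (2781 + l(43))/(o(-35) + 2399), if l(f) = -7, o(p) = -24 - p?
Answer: 1387/1205 ≈ 1.1510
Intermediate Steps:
(2781 + l(43))/(o(-35) + 2399) = (2781 - 7)/((-24 - 1*(-35)) + 2399) = 2774/((-24 + 35) + 2399) = 2774/(11 + 2399) = 2774/2410 = 2774*(1/2410) = 1387/1205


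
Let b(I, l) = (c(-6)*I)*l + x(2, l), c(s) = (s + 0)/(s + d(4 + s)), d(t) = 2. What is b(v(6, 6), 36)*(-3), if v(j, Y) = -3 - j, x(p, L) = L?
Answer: 1350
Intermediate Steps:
c(s) = s/(2 + s) (c(s) = (s + 0)/(s + 2) = s/(2 + s))
b(I, l) = l + 3*I*l/2 (b(I, l) = ((-6/(2 - 6))*I)*l + l = ((-6/(-4))*I)*l + l = ((-6*(-¼))*I)*l + l = (3*I/2)*l + l = 3*I*l/2 + l = l + 3*I*l/2)
b(v(6, 6), 36)*(-3) = ((½)*36*(2 + 3*(-3 - 1*6)))*(-3) = ((½)*36*(2 + 3*(-3 - 6)))*(-3) = ((½)*36*(2 + 3*(-9)))*(-3) = ((½)*36*(2 - 27))*(-3) = ((½)*36*(-25))*(-3) = -450*(-3) = 1350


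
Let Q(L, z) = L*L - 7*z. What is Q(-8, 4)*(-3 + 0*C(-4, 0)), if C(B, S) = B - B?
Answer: -108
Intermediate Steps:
C(B, S) = 0
Q(L, z) = L² - 7*z
Q(-8, 4)*(-3 + 0*C(-4, 0)) = ((-8)² - 7*4)*(-3 + 0*0) = (64 - 28)*(-3 + 0) = 36*(-3) = -108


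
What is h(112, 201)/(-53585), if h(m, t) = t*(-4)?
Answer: 804/53585 ≈ 0.015004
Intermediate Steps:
h(m, t) = -4*t
h(112, 201)/(-53585) = -4*201/(-53585) = -804*(-1/53585) = 804/53585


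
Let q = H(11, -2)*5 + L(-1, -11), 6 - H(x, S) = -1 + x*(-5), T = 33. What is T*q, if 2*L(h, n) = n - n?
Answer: 10230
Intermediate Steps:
H(x, S) = 7 + 5*x (H(x, S) = 6 - (-1 + x*(-5)) = 6 - (-1 - 5*x) = 6 + (1 + 5*x) = 7 + 5*x)
L(h, n) = 0 (L(h, n) = (n - n)/2 = (1/2)*0 = 0)
q = 310 (q = (7 + 5*11)*5 + 0 = (7 + 55)*5 + 0 = 62*5 + 0 = 310 + 0 = 310)
T*q = 33*310 = 10230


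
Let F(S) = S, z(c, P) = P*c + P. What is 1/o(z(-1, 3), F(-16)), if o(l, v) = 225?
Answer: 1/225 ≈ 0.0044444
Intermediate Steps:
z(c, P) = P + P*c
1/o(z(-1, 3), F(-16)) = 1/225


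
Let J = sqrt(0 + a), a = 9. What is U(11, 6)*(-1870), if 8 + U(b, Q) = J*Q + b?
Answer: -39270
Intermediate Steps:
J = 3 (J = sqrt(0 + 9) = sqrt(9) = 3)
U(b, Q) = -8 + b + 3*Q (U(b, Q) = -8 + (3*Q + b) = -8 + (b + 3*Q) = -8 + b + 3*Q)
U(11, 6)*(-1870) = (-8 + 11 + 3*6)*(-1870) = (-8 + 11 + 18)*(-1870) = 21*(-1870) = -39270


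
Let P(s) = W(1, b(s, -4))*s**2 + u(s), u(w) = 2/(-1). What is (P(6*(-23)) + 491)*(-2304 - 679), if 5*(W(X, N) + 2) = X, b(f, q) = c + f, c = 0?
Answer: 503980833/5 ≈ 1.0080e+8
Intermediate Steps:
b(f, q) = f (b(f, q) = 0 + f = f)
W(X, N) = -2 + X/5
u(w) = -2 (u(w) = 2*(-1) = -2)
P(s) = -2 - 9*s**2/5 (P(s) = (-2 + (1/5)*1)*s**2 - 2 = (-2 + 1/5)*s**2 - 2 = -9*s**2/5 - 2 = -2 - 9*s**2/5)
(P(6*(-23)) + 491)*(-2304 - 679) = ((-2 - 9*(6*(-23))**2/5) + 491)*(-2304 - 679) = ((-2 - 9/5*(-138)**2) + 491)*(-2983) = ((-2 - 9/5*19044) + 491)*(-2983) = ((-2 - 171396/5) + 491)*(-2983) = (-171406/5 + 491)*(-2983) = -168951/5*(-2983) = 503980833/5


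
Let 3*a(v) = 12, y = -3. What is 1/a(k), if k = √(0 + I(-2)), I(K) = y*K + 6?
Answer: ¼ ≈ 0.25000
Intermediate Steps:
I(K) = 6 - 3*K (I(K) = -3*K + 6 = 6 - 3*K)
k = 2*√3 (k = √(0 + (6 - 3*(-2))) = √(0 + (6 + 6)) = √(0 + 12) = √12 = 2*√3 ≈ 3.4641)
a(v) = 4 (a(v) = (⅓)*12 = 4)
1/a(k) = 1/4 = ¼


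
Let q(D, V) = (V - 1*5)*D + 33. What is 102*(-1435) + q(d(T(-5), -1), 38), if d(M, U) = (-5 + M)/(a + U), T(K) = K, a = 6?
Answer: -146403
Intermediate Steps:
d(M, U) = (-5 + M)/(6 + U)
q(D, V) = 33 + D*(-5 + V) (q(D, V) = (V - 5)*D + 33 = (-5 + V)*D + 33 = D*(-5 + V) + 33 = 33 + D*(-5 + V))
102*(-1435) + q(d(T(-5), -1), 38) = 102*(-1435) + (33 - 5*(-5 - 5)/(6 - 1) + ((-5 - 5)/(6 - 1))*38) = -146370 + (33 - 5*(-10)/5 + (-10/5)*38) = -146370 + (33 - (-10) + ((1/5)*(-10))*38) = -146370 + (33 - 5*(-2) - 2*38) = -146370 + (33 + 10 - 76) = -146370 - 33 = -146403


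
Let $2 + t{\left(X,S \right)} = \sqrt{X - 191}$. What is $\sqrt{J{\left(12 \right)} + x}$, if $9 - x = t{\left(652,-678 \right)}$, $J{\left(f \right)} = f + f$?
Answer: $\sqrt{35 - \sqrt{461}} \approx 3.6782$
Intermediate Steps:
$J{\left(f \right)} = 2 f$
$t{\left(X,S \right)} = -2 + \sqrt{-191 + X}$ ($t{\left(X,S \right)} = -2 + \sqrt{X - 191} = -2 + \sqrt{-191 + X}$)
$x = 11 - \sqrt{461}$ ($x = 9 - \left(-2 + \sqrt{-191 + 652}\right) = 9 - \left(-2 + \sqrt{461}\right) = 9 + \left(2 - \sqrt{461}\right) = 11 - \sqrt{461} \approx -10.471$)
$\sqrt{J{\left(12 \right)} + x} = \sqrt{2 \cdot 12 + \left(11 - \sqrt{461}\right)} = \sqrt{24 + \left(11 - \sqrt{461}\right)} = \sqrt{35 - \sqrt{461}}$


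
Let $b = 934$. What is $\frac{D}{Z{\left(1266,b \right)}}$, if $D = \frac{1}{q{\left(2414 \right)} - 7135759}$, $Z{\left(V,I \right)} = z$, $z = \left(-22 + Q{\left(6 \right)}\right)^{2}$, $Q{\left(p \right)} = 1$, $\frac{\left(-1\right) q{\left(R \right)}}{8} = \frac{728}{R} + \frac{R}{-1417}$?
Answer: $- \frac{1710319}{5382142611103881} \approx -3.1778 \cdot 10^{-10}$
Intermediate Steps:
$q{\left(R \right)} = - \frac{5824}{R} + \frac{8 R}{1417}$ ($q{\left(R \right)} = - 8 \left(\frac{728}{R} + \frac{R}{-1417}\right) = - 8 \left(\frac{728}{R} + R \left(- \frac{1}{1417}\right)\right) = - 8 \left(\frac{728}{R} - \frac{R}{1417}\right) = - \frac{5824}{R} + \frac{8 R}{1417}$)
$z = 441$ ($z = \left(-22 + 1\right)^{2} = \left(-21\right)^{2} = 441$)
$Z{\left(V,I \right)} = 441$
$D = - \frac{1710319}{12204405013841}$ ($D = \frac{1}{\left(- \frac{5824}{2414} + \frac{8}{1417} \cdot 2414\right) - 7135759} = \frac{1}{\left(\left(-5824\right) \frac{1}{2414} + \frac{19312}{1417}\right) - 7135759} = \frac{1}{\left(- \frac{2912}{1207} + \frac{19312}{1417}\right) - 7135759} = \frac{1}{\frac{19183280}{1710319} - 7135759} = \frac{1}{- \frac{12204405013841}{1710319}} = - \frac{1710319}{12204405013841} \approx -1.4014 \cdot 10^{-7}$)
$\frac{D}{Z{\left(1266,b \right)}} = - \frac{1710319}{12204405013841 \cdot 441} = \left(- \frac{1710319}{12204405013841}\right) \frac{1}{441} = - \frac{1710319}{5382142611103881}$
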